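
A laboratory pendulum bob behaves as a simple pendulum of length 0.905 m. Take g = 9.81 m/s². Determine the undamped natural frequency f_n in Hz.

0.524 Hz

For a simple pendulum ω_n = √(g/L) = √(9.81/0.905) = √10.84 = 3.292 rad/s.
f_n = ω_n/(2π) = 3.292/6.283 = 0.5240 Hz.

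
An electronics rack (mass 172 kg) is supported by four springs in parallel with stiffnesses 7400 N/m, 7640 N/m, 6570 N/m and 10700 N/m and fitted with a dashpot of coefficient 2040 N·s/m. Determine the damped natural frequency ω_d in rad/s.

12.4 rad/s

Parallel springs add: k_eq = 7400 + 7640 + 6570 + 10700 = 32310 N/m.
ω_n = √(k_eq/m) = √(32310/172) = 13.71 rad/s.
Critical damping c_c = 2√(k_eq·m) = 2√(32310 × 172) = 4715 N·s/m, so ζ = c/c_c = 2040/4715 = 0.4327.
ω_d = ω_n√(1 − ζ²) = 13.71 × √(1 − 0.187) = 12.36 rad/s.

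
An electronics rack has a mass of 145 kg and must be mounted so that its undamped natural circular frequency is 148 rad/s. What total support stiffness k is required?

k = m·ω_n² = 145 × 148.0² = 145 × 21900 = 3176000 N/m.

3180000 N/m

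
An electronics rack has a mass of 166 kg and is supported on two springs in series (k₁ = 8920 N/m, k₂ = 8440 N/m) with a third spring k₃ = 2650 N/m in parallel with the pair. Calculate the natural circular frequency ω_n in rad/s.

Series pair: k_s = k₁k₂/(k₁+k₂) = (8920)(8440)/(8920 + 8440) = 4337 N/m. In parallel with k₃: k_eq = 4337 + 2650 = 6987 N/m.
ω_n = √(k_eq/m) = √(6987/166) = √42.09 = 6.488 rad/s.

6.49 rad/s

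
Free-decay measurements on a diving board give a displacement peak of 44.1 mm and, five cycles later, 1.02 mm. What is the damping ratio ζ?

0.119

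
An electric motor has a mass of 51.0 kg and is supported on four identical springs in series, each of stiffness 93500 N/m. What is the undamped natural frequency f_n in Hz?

3.41 Hz

Series springs: 1/k_eq = 4/93500, so k_eq = 93500/4 = 23380 N/m.
ω_n = √(k_eq/m) = √(23380/51.0) = √458.3 = 21.41 rad/s.
f_n = ω_n/(2π) = 21.41/6.283 = 3.407 Hz.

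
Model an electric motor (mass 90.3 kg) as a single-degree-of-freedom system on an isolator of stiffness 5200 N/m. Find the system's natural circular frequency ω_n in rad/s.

7.59 rad/s

ω_n = √(k/m) = √(5200/90.3) = √57.59 = 7.589 rad/s.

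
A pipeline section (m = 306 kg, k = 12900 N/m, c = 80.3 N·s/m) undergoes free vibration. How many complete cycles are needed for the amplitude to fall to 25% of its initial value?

ζ = c/(2√(km)) = 80.3/(2√(12900 × 306)) = 80.3/3974 = 0.02021.
Logarithmic decrement δ = 2πζ/√(1 − ζ²) = 2π × 0.02021/√(1 − 0.000408) = 0.1270.
x_n/x₀ = e^(−nδ) ≤ 0.25; take ln: n ≥ ln(1/0.25)/δ = 1.386/0.1270 = 10.92.
So 11 complete cycles are required.

11 cycles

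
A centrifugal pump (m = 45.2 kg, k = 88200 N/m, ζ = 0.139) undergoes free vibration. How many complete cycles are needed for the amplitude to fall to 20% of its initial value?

Logarithmic decrement δ = 2πζ/√(1 − ζ²) = 2π × 0.1390/√(1 − 0.0193) = 0.8819.
x_n/x₀ = e^(−nδ) ≤ 0.2; take ln: n ≥ ln(1/0.2)/δ = 1.609/0.8819 = 1.825.
So 2 complete cycles are required.

2 cycles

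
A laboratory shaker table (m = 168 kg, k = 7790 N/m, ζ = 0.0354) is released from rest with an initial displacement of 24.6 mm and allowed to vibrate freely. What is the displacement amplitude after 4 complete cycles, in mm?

10.1 mm

Logarithmic decrement δ = 2πζ/√(1 − ζ²) = 2π × 0.03540/√(1 − 0.00125) = 0.2226.
After n cycles, x_n/x₀ = e^(−nδ), so x_4 = 24.6 × e^(−4 × 0.2226) = 24.6 × 0.4106 = 10.10 mm.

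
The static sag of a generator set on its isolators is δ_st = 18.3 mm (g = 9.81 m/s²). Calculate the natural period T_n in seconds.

0.271 s

ω_n = √(g/δ_st) = √(9.81/0.0183) = √536.1 = 23.15 rad/s.
T_n = 2π/ω_n = 6.283/23.15 = 0.2714 s.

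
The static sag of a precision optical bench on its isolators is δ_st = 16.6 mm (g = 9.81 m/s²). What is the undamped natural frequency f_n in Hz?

3.87 Hz

ω_n = √(g/δ_st) = √(9.81/0.0166) = √591.0 = 24.31 rad/s.
f_n = ω_n/(2π) = 24.31/6.283 = 3.869 Hz.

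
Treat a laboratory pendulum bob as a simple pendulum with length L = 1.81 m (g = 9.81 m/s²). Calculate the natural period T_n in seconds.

2.70 s

For a simple pendulum ω_n = √(g/L) = √(9.81/1.81) = √5.420 = 2.328 rad/s.
T_n = 2π/ω_n = 6.283/2.328 = 2.699 s.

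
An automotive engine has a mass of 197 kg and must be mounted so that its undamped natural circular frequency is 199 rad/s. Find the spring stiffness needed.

k = m·ω_n² = 197 × 199.0² = 197 × 39600 = 7801000 N/m.

7800000 N/m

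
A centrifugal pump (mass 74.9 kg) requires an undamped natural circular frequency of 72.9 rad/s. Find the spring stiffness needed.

k = m·ω_n² = 74.9 × 72.90² = 74.9 × 5314 = 398000 N/m.

398000 N/m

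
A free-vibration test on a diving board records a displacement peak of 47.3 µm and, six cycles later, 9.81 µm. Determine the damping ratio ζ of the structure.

0.0417

Logarithmic decrement δ = (1/n)·ln(x₀/x_n) = (1/6)·ln(47.3/9.81) = (1/6)·ln(4.822) = 0.2622.
ζ = δ/√(4π² + δ²) = 0.2622/√(39.48 + 0.0687) = 0.2622/6.289 = 0.04169.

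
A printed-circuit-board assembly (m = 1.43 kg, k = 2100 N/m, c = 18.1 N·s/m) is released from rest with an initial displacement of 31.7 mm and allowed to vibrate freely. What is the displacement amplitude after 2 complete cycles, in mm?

ζ = c/(2√(km)) = 18.1/(2√(2100 × 1.43)) = 18.1/109.6 = 0.1651.
Logarithmic decrement δ = 2πζ/√(1 − ζ²) = 2π × 0.1651/√(1 − 0.0273) = 1.052.
After n cycles, x_n/x₀ = e^(−nδ), so x_2 = 31.7 × e^(−2 × 1.052) = 31.7 × 0.1219 = 3.866 mm.

3.87 mm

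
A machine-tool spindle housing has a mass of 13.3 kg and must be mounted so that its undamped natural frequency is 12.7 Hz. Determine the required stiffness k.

ω_n = 2πf_n = 2π × 12.7 = 79.80 rad/s.
k = m·ω_n² = 13.3 × 79.80² = 13.3 × 6367 = 84690 N/m.

84700 N/m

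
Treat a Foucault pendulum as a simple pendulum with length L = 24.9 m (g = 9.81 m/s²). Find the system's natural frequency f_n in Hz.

0.0999 Hz

For a simple pendulum ω_n = √(g/L) = √(9.81/24.9) = √0.3940 = 0.6277 rad/s.
f_n = ω_n/(2π) = 0.6277/6.283 = 0.09990 Hz.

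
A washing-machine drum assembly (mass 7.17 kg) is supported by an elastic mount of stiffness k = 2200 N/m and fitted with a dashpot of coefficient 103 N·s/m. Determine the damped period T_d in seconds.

ω_n = √(k/m) = √(2200/7.17) = 17.52 rad/s.
Critical damping c_c = 2√(k·m) = 2√(2200 × 7.17) = 251.2 N·s/m, so ζ = c/c_c = 103/251.2 = 0.4100.
ω_d = ω_n√(1 − ζ²) = 17.52 × √(1 − 0.168) = 15.98 rad/s.
T_d = 2π/ω_d = 0.3933 s.

0.393 s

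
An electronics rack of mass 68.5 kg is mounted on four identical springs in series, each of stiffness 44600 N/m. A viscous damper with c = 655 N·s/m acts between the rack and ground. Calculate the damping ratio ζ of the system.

0.375

Series springs: 1/k_eq = 4/44600, so k_eq = 44600/4 = 11150 N/m.
ω_n = √(k_eq/m) = √(11150/68.5) = 12.76 rad/s.
Critical damping c_c = 2√(k_eq·m) = 2√(11150 × 68.5) = 1748 N·s/m, so ζ = c/c_c = 655/1748 = 0.3747.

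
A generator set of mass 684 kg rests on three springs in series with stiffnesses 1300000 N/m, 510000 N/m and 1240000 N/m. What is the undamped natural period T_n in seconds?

0.309 s

Series springs: 1/k_eq = 1/1300000 + 1/510000 + 1/1240000 = 3.536×10^-6, so k_eq = 282800 N/m.
ω_n = √(k_eq/m) = √(282800/684) = √413.4 = 20.33 rad/s.
T_n = 2π/ω_n = 6.283/20.33 = 0.3090 s.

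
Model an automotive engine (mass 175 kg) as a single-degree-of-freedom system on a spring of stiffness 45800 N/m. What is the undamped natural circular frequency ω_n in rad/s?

ω_n = √(k/m) = √(45800/175) = √261.7 = 16.18 rad/s.

16.2 rad/s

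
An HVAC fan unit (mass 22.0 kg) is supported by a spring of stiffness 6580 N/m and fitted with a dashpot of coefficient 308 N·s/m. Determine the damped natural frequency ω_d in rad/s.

15.8 rad/s

ω_n = √(k/m) = √(6580/22.0) = 17.29 rad/s.
Critical damping c_c = 2√(k·m) = 2√(6580 × 22.0) = 760.9 N·s/m, so ζ = c/c_c = 308/760.9 = 0.4048.
ω_d = ω_n√(1 − ζ²) = 17.29 × √(1 − 0.164) = 15.81 rad/s.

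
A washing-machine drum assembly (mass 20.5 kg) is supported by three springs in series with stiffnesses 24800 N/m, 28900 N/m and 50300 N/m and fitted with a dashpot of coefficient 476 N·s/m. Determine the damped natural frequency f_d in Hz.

Series springs: 1/k_eq = 1/24800 + 1/28900 + 1/50300 = 9.481×10^-5, so k_eq = 10550 N/m.
ω_n = √(k_eq/m) = √(10550/20.5) = 22.68 rad/s.
Critical damping c_c = 2√(k_eq·m) = 2√(10550 × 20.5) = 930.0 N·s/m, so ζ = c/c_c = 476/930.0 = 0.5118.
ω_d = ω_n√(1 − ζ²) = 22.68 × √(1 − 0.262) = 19.49 rad/s.
f_d = ω_d/(2π) = 3.101 Hz.

3.10 Hz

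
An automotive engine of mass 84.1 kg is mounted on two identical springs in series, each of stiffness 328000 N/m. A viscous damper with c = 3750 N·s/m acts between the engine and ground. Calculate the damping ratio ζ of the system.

0.505

Series springs: 1/k_eq = 2/328000, so k_eq = 328000/2 = 164000 N/m.
ω_n = √(k_eq/m) = √(164000/84.1) = 44.16 rad/s.
Critical damping c_c = 2√(k_eq·m) = 2√(164000 × 84.1) = 7428 N·s/m, so ζ = c/c_c = 3750/7428 = 0.5049.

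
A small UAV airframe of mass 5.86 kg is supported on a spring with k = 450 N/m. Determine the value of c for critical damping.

103 N·s/m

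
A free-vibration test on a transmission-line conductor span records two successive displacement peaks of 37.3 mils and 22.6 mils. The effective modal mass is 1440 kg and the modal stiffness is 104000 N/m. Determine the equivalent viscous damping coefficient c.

Logarithmic decrement δ = (1/n)·ln(x₀/x_n) = (1/1)·ln(37.3/22.6) = (1/1)·ln(1.650) = 0.5010.
ζ = δ/√(4π² + δ²) = 0.5010/√(39.48 + 0.251) = 0.5010/6.303 = 0.07949.
c = ζ · 2√(km) = 0.07949 × 2√(104000 × 1440) = 0.07949 × 24480 = 1946 N·s/m.

1950 N·s/m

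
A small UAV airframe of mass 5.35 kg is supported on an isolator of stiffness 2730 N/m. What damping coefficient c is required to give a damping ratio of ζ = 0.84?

203 N·s/m

c_c = 2√(k·m) = 2√(2730 × 5.35) = 241.7 N·s/m.
c = ζ·c_c = 0.84 × 241.7 = 203.0 N·s/m.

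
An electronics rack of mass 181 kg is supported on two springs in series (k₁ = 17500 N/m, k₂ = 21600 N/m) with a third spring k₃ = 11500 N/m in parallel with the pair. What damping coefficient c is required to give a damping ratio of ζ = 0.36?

Series pair: k_s = k₁k₂/(k₁+k₂) = (17500)(21600)/(17500 + 21600) = 9668 N/m. In parallel with k₃: k_eq = 9668 + 11500 = 21170 N/m.
c_c = 2√(k_eq·m) = 2√(21170 × 181) = 3915 N·s/m.
c = ζ·c_c = 0.36 × 3915 = 1409 N·s/m.

1410 N·s/m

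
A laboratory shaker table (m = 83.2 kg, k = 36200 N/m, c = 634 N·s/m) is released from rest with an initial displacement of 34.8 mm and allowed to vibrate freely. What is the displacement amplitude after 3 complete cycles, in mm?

ζ = c/(2√(km)) = 634/(2√(36200 × 83.2)) = 634/3471 = 0.1827.
Logarithmic decrement δ = 2πζ/√(1 − ζ²) = 2π × 0.1827/√(1 − 0.0334) = 1.167.
After n cycles, x_n/x₀ = e^(−nδ), so x_3 = 34.8 × e^(−3 × 1.167) = 34.8 × 0.03014 = 1.049 mm.

1.05 mm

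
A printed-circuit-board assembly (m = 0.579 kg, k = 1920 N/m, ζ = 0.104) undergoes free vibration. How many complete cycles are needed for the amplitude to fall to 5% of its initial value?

5 cycles

Logarithmic decrement δ = 2πζ/√(1 − ζ²) = 2π × 0.1040/√(1 − 0.0108) = 0.6570.
x_n/x₀ = e^(−nδ) ≤ 0.05; take ln: n ≥ ln(1/0.05)/δ = 2.996/0.6570 = 4.560.
So 5 complete cycles are required.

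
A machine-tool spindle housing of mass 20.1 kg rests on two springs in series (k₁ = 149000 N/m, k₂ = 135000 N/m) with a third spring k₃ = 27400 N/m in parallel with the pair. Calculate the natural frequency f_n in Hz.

Series pair: k_s = k₁k₂/(k₁+k₂) = (149000)(135000)/(149000 + 135000) = 70830 N/m. In parallel with k₃: k_eq = 70830 + 27400 = 98230 N/m.
ω_n = √(k_eq/m) = √(98230/20.1) = √4887 = 69.91 rad/s.
f_n = ω_n/(2π) = 69.91/6.283 = 11.13 Hz.

11.1 Hz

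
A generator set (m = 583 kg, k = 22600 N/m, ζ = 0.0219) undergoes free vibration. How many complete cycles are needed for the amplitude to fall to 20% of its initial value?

12 cycles

Logarithmic decrement δ = 2πζ/√(1 − ζ²) = 2π × 0.02190/√(1 − 0.000480) = 0.1376.
x_n/x₀ = e^(−nδ) ≤ 0.2; take ln: n ≥ ln(1/0.2)/δ = 1.609/0.1376 = 11.69.
So 12 complete cycles are required.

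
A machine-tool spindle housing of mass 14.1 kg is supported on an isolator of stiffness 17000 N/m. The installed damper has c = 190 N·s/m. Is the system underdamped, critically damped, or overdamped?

underdamped

c_c = 2√(k·m) = 979.2 N·s/m; ζ = c/c_c = 190/979.2 = 0.194.
Since ζ < 1 the system is underdamped.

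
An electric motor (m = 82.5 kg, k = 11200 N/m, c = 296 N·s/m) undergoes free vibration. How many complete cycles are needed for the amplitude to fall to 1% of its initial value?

ζ = c/(2√(km)) = 296/(2√(11200 × 82.5)) = 296/1922 = 0.1540.
Logarithmic decrement δ = 2πζ/√(1 − ζ²) = 2π × 0.1540/√(1 − 0.0237) = 0.9791.
x_n/x₀ = e^(−nδ) ≤ 0.01; take ln: n ≥ ln(1/0.01)/δ = 4.605/0.9791 = 4.704.
So 5 complete cycles are required.

5 cycles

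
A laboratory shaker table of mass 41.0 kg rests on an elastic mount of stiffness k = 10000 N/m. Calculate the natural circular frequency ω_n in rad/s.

15.6 rad/s

ω_n = √(k/m) = √(10000/41.0) = √243.9 = 15.62 rad/s.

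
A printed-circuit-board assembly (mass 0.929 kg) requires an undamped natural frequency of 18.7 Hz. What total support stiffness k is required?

12800 N/m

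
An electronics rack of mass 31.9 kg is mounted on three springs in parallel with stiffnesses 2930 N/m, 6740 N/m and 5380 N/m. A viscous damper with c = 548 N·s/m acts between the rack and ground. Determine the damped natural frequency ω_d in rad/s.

Parallel springs add: k_eq = 2930 + 6740 + 5380 = 15050 N/m.
ω_n = √(k_eq/m) = √(15050/31.9) = 21.72 rad/s.
Critical damping c_c = 2√(k_eq·m) = 2√(15050 × 31.9) = 1386 N·s/m, so ζ = c/c_c = 548/1386 = 0.3954.
ω_d = ω_n√(1 − ζ²) = 21.72 × √(1 − 0.156) = 19.95 rad/s.

20.0 rad/s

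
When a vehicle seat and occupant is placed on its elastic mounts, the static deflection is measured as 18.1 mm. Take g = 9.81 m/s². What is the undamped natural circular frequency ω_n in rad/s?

23.3 rad/s

ω_n = √(g/δ_st) = √(9.81/0.0181) = √542.0 = 23.28 rad/s.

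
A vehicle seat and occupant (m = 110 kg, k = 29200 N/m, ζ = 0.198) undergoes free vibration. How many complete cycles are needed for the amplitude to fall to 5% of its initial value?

Logarithmic decrement δ = 2πζ/√(1 − ζ²) = 2π × 0.1980/√(1 − 0.0392) = 1.269.
x_n/x₀ = e^(−nδ) ≤ 0.05; take ln: n ≥ ln(1/0.05)/δ = 2.996/1.269 = 2.360.
So 3 complete cycles are required.

3 cycles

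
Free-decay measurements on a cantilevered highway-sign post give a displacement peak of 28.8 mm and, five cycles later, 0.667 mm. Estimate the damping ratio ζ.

Logarithmic decrement δ = (1/n)·ln(x₀/x_n) = (1/5)·ln(28.8/0.667) = (1/5)·ln(43.18) = 0.7531.
ζ = δ/√(4π² + δ²) = 0.7531/√(39.48 + 0.567) = 0.7531/6.328 = 0.1190.

0.119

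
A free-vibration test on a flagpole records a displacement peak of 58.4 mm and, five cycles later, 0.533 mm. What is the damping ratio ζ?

0.148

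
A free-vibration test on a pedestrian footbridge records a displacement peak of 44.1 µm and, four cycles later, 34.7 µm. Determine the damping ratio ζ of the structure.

Logarithmic decrement δ = (1/n)·ln(x₀/x_n) = (1/4)·ln(44.1/34.7) = (1/4)·ln(1.271) = 0.05993.
ζ = δ/√(4π² + δ²) = 0.05993/√(39.48 + 0.00359) = 0.05993/6.283 = 0.009538.

0.00954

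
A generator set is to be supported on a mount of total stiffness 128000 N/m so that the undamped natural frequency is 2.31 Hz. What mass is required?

608 kg

ω_n = 2πf_n = 2π × 2.31 = 14.51 rad/s.
m = k/ω_n² = 128000/14.51² = 128000/210.7 = 607.6 kg.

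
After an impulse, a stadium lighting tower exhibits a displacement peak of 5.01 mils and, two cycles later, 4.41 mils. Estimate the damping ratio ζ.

0.0102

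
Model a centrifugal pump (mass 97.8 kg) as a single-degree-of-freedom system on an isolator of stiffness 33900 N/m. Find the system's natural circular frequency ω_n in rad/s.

18.6 rad/s

ω_n = √(k/m) = √(33900/97.8) = √346.6 = 18.62 rad/s.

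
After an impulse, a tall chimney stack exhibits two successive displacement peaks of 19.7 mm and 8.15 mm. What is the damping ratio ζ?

Logarithmic decrement δ = (1/n)·ln(x₀/x_n) = (1/1)·ln(19.7/8.15) = (1/1)·ln(2.417) = 0.8826.
ζ = δ/√(4π² + δ²) = 0.8826/√(39.48 + 0.779) = 0.8826/6.345 = 0.1391.

0.139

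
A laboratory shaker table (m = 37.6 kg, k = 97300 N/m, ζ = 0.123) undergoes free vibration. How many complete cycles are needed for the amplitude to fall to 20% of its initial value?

3 cycles

Logarithmic decrement δ = 2πζ/√(1 − ζ²) = 2π × 0.1230/√(1 − 0.0151) = 0.7787.
x_n/x₀ = e^(−nδ) ≤ 0.2; take ln: n ≥ ln(1/0.2)/δ = 1.609/0.7787 = 2.067.
So 3 complete cycles are required.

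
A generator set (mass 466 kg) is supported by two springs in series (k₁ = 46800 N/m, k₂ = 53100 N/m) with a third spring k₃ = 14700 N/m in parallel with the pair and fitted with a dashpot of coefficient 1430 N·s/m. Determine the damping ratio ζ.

0.166

Series pair: k_s = k₁k₂/(k₁+k₂) = (46800)(53100)/(46800 + 53100) = 24880 N/m. In parallel with k₃: k_eq = 24880 + 14700 = 39580 N/m.
ω_n = √(k_eq/m) = √(39580/466) = 9.216 rad/s.
Critical damping c_c = 2√(k_eq·m) = 2√(39580 × 466) = 8589 N·s/m, so ζ = c/c_c = 1430/8589 = 0.1665.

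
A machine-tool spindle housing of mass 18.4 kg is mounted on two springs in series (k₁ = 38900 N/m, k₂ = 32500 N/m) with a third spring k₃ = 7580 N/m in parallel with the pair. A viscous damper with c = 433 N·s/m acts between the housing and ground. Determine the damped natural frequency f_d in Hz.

5.59 Hz

Series pair: k_s = k₁k₂/(k₁+k₂) = (38900)(32500)/(38900 + 32500) = 17710 N/m. In parallel with k₃: k_eq = 17710 + 7580 = 25290 N/m.
ω_n = √(k_eq/m) = √(25290/18.4) = 37.07 rad/s.
Critical damping c_c = 2√(k_eq·m) = 2√(25290 × 18.4) = 1364 N·s/m, so ζ = c/c_c = 433/1364 = 0.3174.
ω_d = ω_n√(1 − ζ²) = 37.07 × √(1 − 0.101) = 35.15 rad/s.
f_d = ω_d/(2π) = 5.595 Hz.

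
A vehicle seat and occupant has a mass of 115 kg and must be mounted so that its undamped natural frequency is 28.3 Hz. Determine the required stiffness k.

ω_n = 2πf_n = 2π × 28.3 = 177.8 rad/s.
k = m·ω_n² = 115 × 177.8² = 115 × 31620 = 3636000 N/m.

3640000 N/m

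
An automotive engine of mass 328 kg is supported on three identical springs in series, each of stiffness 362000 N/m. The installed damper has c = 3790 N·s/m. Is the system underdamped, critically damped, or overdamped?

underdamped

Series springs: 1/k_eq = 3/362000, so k_eq = 362000/3 = 120700 N/m.
c_c = 2√(k_eq·m) = 12580 N·s/m; ζ = c/c_c = 3790/12580 = 0.301.
Since ζ < 1 the system is underdamped.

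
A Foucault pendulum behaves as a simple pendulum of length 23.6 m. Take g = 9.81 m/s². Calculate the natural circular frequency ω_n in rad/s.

For a simple pendulum ω_n = √(g/L) = √(9.81/23.6) = √0.4157 = 0.6447 rad/s.

0.645 rad/s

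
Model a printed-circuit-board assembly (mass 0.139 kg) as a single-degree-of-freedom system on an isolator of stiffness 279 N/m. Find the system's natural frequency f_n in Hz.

ω_n = √(k/m) = √(279.0/0.139) = √2007 = 44.80 rad/s.
f_n = ω_n/(2π) = 44.80/6.283 = 7.130 Hz.

7.13 Hz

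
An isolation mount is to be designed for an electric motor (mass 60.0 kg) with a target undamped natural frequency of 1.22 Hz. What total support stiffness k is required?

3530 N/m

ω_n = 2πf_n = 2π × 1.22 = 7.665 rad/s.
k = m·ω_n² = 60.0 × 7.665² = 60.0 × 58.76 = 3526 N/m.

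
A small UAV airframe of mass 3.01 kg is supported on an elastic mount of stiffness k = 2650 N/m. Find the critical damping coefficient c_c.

179 N·s/m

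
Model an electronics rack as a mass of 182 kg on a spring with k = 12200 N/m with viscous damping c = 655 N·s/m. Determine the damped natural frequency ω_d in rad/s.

7.99 rad/s

ω_n = √(k/m) = √(12200/182) = 8.187 rad/s.
Critical damping c_c = 2√(k·m) = 2√(12200 × 182) = 2980 N·s/m, so ζ = c/c_c = 655/2980 = 0.2198.
ω_d = ω_n√(1 − ζ²) = 8.187 × √(1 − 0.0483) = 7.987 rad/s.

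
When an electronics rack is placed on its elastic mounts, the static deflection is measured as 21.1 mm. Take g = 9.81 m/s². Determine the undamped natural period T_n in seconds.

0.291 s

ω_n = √(g/δ_st) = √(9.81/0.0211) = √464.9 = 21.56 rad/s.
T_n = 2π/ω_n = 6.283/21.56 = 0.2914 s.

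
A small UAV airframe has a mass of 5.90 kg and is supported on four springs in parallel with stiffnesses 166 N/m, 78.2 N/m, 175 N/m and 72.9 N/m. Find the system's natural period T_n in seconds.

Parallel springs add: k_eq = 166 + 78.2 + 175 + 72.9 = 492.1 N/m.
ω_n = √(k_eq/m) = √(492.1/5.90) = √83.41 = 9.133 rad/s.
T_n = 2π/ω_n = 6.283/9.133 = 0.6880 s.

0.688 s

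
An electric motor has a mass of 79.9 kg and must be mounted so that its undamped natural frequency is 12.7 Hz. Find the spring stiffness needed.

ω_n = 2πf_n = 2π × 12.7 = 79.80 rad/s.
k = m·ω_n² = 79.9 × 79.80² = 79.9 × 6367 = 508800 N/m.

509000 N/m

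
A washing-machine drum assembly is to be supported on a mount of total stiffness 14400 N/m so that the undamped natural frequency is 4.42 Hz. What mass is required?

ω_n = 2πf_n = 2π × 4.42 = 27.77 rad/s.
m = k/ω_n² = 14400/27.77² = 14400/771.3 = 18.67 kg.

18.7 kg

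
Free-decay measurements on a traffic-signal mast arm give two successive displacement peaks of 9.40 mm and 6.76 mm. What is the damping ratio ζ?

0.0524

Logarithmic decrement δ = (1/n)·ln(x₀/x_n) = (1/1)·ln(9.40/6.76) = (1/1)·ln(1.391) = 0.3297.
ζ = δ/√(4π² + δ²) = 0.3297/√(39.48 + 0.109) = 0.3297/6.292 = 0.05240.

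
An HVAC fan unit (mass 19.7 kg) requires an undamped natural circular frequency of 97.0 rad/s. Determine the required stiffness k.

185000 N/m

k = m·ω_n² = 19.7 × 97.00² = 19.7 × 9409 = 185400 N/m.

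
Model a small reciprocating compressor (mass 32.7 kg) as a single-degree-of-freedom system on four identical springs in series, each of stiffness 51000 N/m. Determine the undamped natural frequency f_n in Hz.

Series springs: 1/k_eq = 4/51000, so k_eq = 51000/4 = 12750 N/m.
ω_n = √(k_eq/m) = √(12750/32.7) = √389.9 = 19.75 rad/s.
f_n = ω_n/(2π) = 19.75/6.283 = 3.143 Hz.

3.14 Hz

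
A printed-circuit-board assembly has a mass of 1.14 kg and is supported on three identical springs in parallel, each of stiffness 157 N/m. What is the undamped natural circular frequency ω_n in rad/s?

20.3 rad/s

Parallel springs add: k_eq = 3 × 157 = 471.0 N/m.
ω_n = √(k_eq/m) = √(471.0/1.14) = √413.2 = 20.33 rad/s.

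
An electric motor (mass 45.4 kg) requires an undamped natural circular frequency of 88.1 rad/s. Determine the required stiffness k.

352000 N/m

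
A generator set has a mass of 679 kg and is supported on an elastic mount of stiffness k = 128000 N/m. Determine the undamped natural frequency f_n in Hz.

2.19 Hz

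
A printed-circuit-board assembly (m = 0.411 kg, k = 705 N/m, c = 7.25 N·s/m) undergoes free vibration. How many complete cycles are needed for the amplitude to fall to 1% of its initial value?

ζ = c/(2√(km)) = 7.25/(2√(705 × 0.411)) = 7.25/34.04 = 0.2130.
Logarithmic decrement δ = 2πζ/√(1 − ζ²) = 2π × 0.2130/√(1 − 0.0454) = 1.369.
x_n/x₀ = e^(−nδ) ≤ 0.01; take ln: n ≥ ln(1/0.01)/δ = 4.605/1.369 = 3.363.
So 4 complete cycles are required.

4 cycles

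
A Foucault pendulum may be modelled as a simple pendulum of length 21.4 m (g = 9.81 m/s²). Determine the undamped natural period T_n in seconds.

9.28 s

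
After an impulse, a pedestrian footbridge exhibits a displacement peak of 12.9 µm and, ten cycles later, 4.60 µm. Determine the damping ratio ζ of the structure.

Logarithmic decrement δ = (1/n)·ln(x₀/x_n) = (1/10)·ln(12.9/4.60) = (1/10)·ln(2.804) = 0.1031.
ζ = δ/√(4π² + δ²) = 0.1031/√(39.48 + 0.0106) = 0.1031/6.284 = 0.01641.

0.0164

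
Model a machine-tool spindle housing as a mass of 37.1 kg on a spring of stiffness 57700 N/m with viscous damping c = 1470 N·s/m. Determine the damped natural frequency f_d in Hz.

5.43 Hz

ω_n = √(k/m) = √(57700/37.1) = 39.44 rad/s.
Critical damping c_c = 2√(k·m) = 2√(57700 × 37.1) = 2926 N·s/m, so ζ = c/c_c = 1470/2926 = 0.5024.
ω_d = ω_n√(1 − ζ²) = 39.44 × √(1 − 0.252) = 34.10 rad/s.
f_d = ω_d/(2π) = 5.427 Hz.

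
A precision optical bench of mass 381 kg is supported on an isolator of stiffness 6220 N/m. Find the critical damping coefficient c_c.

3080 N·s/m

c_c = 2√(k·m) = 2√(6220 × 381) = 2 × 1539 = 3079 N·s/m.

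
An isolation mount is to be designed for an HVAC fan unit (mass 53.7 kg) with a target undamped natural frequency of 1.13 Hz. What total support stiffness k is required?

ω_n = 2πf_n = 2π × 1.13 = 7.100 rad/s.
k = m·ω_n² = 53.7 × 7.100² = 53.7 × 50.41 = 2707 N/m.

2710 N/m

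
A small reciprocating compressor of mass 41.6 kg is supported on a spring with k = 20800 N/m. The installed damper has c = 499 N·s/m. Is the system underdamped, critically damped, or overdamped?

underdamped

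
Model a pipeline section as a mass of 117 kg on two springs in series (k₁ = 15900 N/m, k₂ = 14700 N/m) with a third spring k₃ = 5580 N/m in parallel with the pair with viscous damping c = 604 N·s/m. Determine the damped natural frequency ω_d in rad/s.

Series pair: k_s = k₁k₂/(k₁+k₂) = (15900)(14700)/(15900 + 14700) = 7638 N/m. In parallel with k₃: k_eq = 7638 + 5580 = 13220 N/m.
ω_n = √(k_eq/m) = √(13220/117) = 10.63 rad/s.
Critical damping c_c = 2√(k_eq·m) = 2√(13220 × 117) = 2487 N·s/m, so ζ = c/c_c = 604/2487 = 0.2428.
ω_d = ω_n√(1 − ζ²) = 10.63 × √(1 − 0.0590) = 10.31 rad/s.

10.3 rad/s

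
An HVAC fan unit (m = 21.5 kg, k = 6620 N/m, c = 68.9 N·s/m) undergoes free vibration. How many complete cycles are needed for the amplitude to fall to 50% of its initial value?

ζ = c/(2√(km)) = 68.9/(2√(6620 × 21.5)) = 68.9/754.5 = 0.09131.
Logarithmic decrement δ = 2πζ/√(1 − ζ²) = 2π × 0.09131/√(1 − 0.00834) = 0.5762.
x_n/x₀ = e^(−nδ) ≤ 0.5; take ln: n ≥ ln(1/0.5)/δ = 0.6931/0.5762 = 1.203.
So 2 complete cycles are required.

2 cycles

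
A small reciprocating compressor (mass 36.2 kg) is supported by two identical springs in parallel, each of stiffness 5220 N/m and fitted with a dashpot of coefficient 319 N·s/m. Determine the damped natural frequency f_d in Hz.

2.61 Hz

Parallel springs add: k_eq = 2 × 5220 = 10440 N/m.
ω_n = √(k_eq/m) = √(10440/36.2) = 16.98 rad/s.
Critical damping c_c = 2√(k_eq·m) = 2√(10440 × 36.2) = 1230 N·s/m, so ζ = c/c_c = 319/1230 = 0.2595.
ω_d = ω_n√(1 − ζ²) = 16.98 × √(1 − 0.0673) = 16.40 rad/s.
f_d = ω_d/(2π) = 2.610 Hz.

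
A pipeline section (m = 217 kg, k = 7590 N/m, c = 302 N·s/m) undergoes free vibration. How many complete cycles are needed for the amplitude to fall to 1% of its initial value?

7 cycles

ζ = c/(2√(km)) = 302/(2√(7590 × 217)) = 302/2567 = 0.1177.
Logarithmic decrement δ = 2πζ/√(1 − ζ²) = 2π × 0.1177/√(1 − 0.0138) = 0.7444.
x_n/x₀ = e^(−nδ) ≤ 0.01; take ln: n ≥ ln(1/0.01)/δ = 4.605/0.7444 = 6.186.
So 7 complete cycles are required.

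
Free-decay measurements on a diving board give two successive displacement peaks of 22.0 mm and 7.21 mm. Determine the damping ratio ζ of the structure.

0.175

Logarithmic decrement δ = (1/n)·ln(x₀/x_n) = (1/1)·ln(22.0/7.21) = (1/1)·ln(3.051) = 1.116.
ζ = δ/√(4π² + δ²) = 1.116/√(39.48 + 1.24) = 1.116/6.381 = 0.1748.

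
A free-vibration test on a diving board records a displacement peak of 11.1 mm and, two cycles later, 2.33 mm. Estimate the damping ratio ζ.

Logarithmic decrement δ = (1/n)·ln(x₀/x_n) = (1/2)·ln(11.1/2.33) = (1/2)·ln(4.764) = 0.7805.
ζ = δ/√(4π² + δ²) = 0.7805/√(39.48 + 0.609) = 0.7805/6.331 = 0.1233.

0.123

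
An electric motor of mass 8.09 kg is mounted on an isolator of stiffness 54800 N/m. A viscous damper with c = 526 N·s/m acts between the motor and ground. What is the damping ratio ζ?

0.395

ω_n = √(k/m) = √(54800/8.09) = 82.30 rad/s.
Critical damping c_c = 2√(k·m) = 2√(54800 × 8.09) = 1332 N·s/m, so ζ = c/c_c = 526/1332 = 0.3950.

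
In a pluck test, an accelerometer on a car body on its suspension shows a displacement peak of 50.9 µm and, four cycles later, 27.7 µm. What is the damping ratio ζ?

0.0242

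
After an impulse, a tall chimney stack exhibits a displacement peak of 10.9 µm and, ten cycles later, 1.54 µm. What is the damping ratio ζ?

0.0311

Logarithmic decrement δ = (1/n)·ln(x₀/x_n) = (1/10)·ln(10.9/1.54) = (1/10)·ln(7.078) = 0.1957.
ζ = δ/√(4π² + δ²) = 0.1957/√(39.48 + 0.0383) = 0.1957/6.286 = 0.03113.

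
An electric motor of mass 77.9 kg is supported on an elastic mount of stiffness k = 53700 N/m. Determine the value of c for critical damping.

c_c = 2√(k·m) = 2√(53700 × 77.9) = 2 × 2045 = 4091 N·s/m.

4090 N·s/m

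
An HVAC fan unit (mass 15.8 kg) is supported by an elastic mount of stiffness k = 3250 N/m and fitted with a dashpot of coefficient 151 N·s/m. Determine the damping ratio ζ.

0.333

ω_n = √(k/m) = √(3250/15.8) = 14.34 rad/s.
Critical damping c_c = 2√(k·m) = 2√(3250 × 15.8) = 453.2 N·s/m, so ζ = c/c_c = 151/453.2 = 0.3332.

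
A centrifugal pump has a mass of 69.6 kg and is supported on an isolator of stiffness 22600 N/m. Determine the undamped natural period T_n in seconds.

ω_n = √(k/m) = √(22600/69.6) = √324.7 = 18.02 rad/s.
T_n = 2π/ω_n = 6.283/18.02 = 0.3487 s.

0.349 s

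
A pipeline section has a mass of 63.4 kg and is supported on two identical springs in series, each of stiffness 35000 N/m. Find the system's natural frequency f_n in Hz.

2.64 Hz

Series springs: 1/k_eq = 2/35000, so k_eq = 35000/2 = 17500 N/m.
ω_n = √(k_eq/m) = √(17500/63.4) = √276.0 = 16.61 rad/s.
f_n = ω_n/(2π) = 16.61/6.283 = 2.644 Hz.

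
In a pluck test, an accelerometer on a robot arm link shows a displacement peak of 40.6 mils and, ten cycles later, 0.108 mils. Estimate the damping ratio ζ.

0.0940

Logarithmic decrement δ = (1/n)·ln(x₀/x_n) = (1/10)·ln(40.6/0.108) = (1/10)·ln(375.9) = 0.5929.
ζ = δ/√(4π² + δ²) = 0.5929/√(39.48 + 0.352) = 0.5929/6.311 = 0.09395.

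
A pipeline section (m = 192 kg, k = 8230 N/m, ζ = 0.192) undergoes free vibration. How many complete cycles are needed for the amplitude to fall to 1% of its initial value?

Logarithmic decrement δ = 2πζ/√(1 − ζ²) = 2π × 0.1920/√(1 − 0.0369) = 1.229.
x_n/x₀ = e^(−nδ) ≤ 0.01; take ln: n ≥ ln(1/0.01)/δ = 4.605/1.229 = 3.746.
So 4 complete cycles are required.

4 cycles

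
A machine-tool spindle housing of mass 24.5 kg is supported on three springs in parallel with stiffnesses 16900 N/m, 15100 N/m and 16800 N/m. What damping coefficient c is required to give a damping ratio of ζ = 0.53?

Parallel springs add: k_eq = 16900 + 15100 + 16800 = 48800 N/m.
c_c = 2√(k_eq·m) = 2√(48800 × 24.5) = 2187 N·s/m.
c = ζ·c_c = 0.53 × 2187 = 1159 N·s/m.

1160 N·s/m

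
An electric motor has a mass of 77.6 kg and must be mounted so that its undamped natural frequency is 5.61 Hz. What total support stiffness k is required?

ω_n = 2πf_n = 2π × 5.61 = 35.25 rad/s.
k = m·ω_n² = 77.6 × 35.25² = 77.6 × 1242 = 96420 N/m.

96400 N/m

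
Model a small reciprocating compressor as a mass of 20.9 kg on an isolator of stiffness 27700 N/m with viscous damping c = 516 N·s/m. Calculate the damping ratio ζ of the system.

ω_n = √(k/m) = √(27700/20.9) = 36.41 rad/s.
Critical damping c_c = 2√(k·m) = 2√(27700 × 20.9) = 1522 N·s/m, so ζ = c/c_c = 516/1522 = 0.3391.

0.339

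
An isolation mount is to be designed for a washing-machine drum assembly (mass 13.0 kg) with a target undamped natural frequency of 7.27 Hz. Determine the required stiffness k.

27100 N/m

ω_n = 2πf_n = 2π × 7.27 = 45.68 rad/s.
k = m·ω_n² = 13.0 × 45.68² = 13.0 × 2087 = 27130 N/m.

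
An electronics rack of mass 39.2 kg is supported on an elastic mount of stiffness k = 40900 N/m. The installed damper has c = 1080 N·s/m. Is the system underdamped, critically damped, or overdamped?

underdamped

c_c = 2√(k·m) = 2532 N·s/m; ζ = c/c_c = 1080/2532 = 0.426.
Since ζ < 1 the system is underdamped.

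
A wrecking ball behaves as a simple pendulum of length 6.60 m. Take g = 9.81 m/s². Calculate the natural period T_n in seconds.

For a simple pendulum ω_n = √(g/L) = √(9.81/6.60) = √1.486 = 1.219 rad/s.
T_n = 2π/ω_n = 6.283/1.219 = 5.154 s.

5.15 s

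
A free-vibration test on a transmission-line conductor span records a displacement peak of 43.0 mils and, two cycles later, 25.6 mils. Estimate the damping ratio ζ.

Logarithmic decrement δ = (1/n)·ln(x₀/x_n) = (1/2)·ln(43.0/25.6) = (1/2)·ln(1.680) = 0.2593.
ζ = δ/√(4π² + δ²) = 0.2593/√(39.48 + 0.0672) = 0.2593/6.289 = 0.04123.

0.0412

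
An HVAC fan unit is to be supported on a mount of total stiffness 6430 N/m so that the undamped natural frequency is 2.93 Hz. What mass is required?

19.0 kg

ω_n = 2πf_n = 2π × 2.93 = 18.41 rad/s.
m = k/ω_n² = 6430/18.41² = 6430/338.9 = 18.97 kg.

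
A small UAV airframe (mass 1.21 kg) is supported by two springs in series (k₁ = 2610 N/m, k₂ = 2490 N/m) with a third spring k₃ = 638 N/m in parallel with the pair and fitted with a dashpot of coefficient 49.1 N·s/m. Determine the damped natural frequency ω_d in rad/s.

34.2 rad/s

Series pair: k_s = k₁k₂/(k₁+k₂) = (2610)(2490)/(2610 + 2490) = 1274 N/m. In parallel with k₃: k_eq = 1274 + 638 = 1912 N/m.
ω_n = √(k_eq/m) = √(1912/1.21) = 39.75 rad/s.
Critical damping c_c = 2√(k_eq·m) = 2√(1912 × 1.21) = 96.21 N·s/m, so ζ = c/c_c = 49.1/96.21 = 0.5104.
ω_d = ω_n√(1 − ζ²) = 39.75 × √(1 − 0.260) = 34.19 rad/s.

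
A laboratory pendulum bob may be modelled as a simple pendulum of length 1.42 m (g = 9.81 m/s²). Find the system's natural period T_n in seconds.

2.39 s

For a simple pendulum ω_n = √(g/L) = √(9.81/1.42) = √6.908 = 2.628 rad/s.
T_n = 2π/ω_n = 6.283/2.628 = 2.391 s.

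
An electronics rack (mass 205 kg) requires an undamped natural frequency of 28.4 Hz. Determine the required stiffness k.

6530000 N/m

ω_n = 2πf_n = 2π × 28.4 = 178.4 rad/s.
k = m·ω_n² = 205 × 178.4² = 205 × 31840 = 6528000 N/m.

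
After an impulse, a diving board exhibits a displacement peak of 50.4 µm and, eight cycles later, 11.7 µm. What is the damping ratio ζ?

0.0290

Logarithmic decrement δ = (1/n)·ln(x₀/x_n) = (1/8)·ln(50.4/11.7) = (1/8)·ln(4.308) = 0.1826.
ζ = δ/√(4π² + δ²) = 0.1826/√(39.48 + 0.0333) = 0.1826/6.286 = 0.02904.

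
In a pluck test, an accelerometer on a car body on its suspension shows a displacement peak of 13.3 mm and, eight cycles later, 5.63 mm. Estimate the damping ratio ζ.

0.0171

Logarithmic decrement δ = (1/n)·ln(x₀/x_n) = (1/8)·ln(13.3/5.63) = (1/8)·ln(2.362) = 0.1075.
ζ = δ/√(4π² + δ²) = 0.1075/√(39.48 + 0.0115) = 0.1075/6.284 = 0.01710.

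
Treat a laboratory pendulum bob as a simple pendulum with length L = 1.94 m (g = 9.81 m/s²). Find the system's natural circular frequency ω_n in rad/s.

2.25 rad/s

For a simple pendulum ω_n = √(g/L) = √(9.81/1.94) = √5.057 = 2.249 rad/s.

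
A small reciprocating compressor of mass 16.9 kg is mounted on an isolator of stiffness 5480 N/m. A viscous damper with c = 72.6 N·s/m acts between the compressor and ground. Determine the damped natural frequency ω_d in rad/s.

ω_n = √(k/m) = √(5480/16.9) = 18.01 rad/s.
Critical damping c_c = 2√(k·m) = 2√(5480 × 16.9) = 608.6 N·s/m, so ζ = c/c_c = 72.6/608.6 = 0.1193.
ω_d = ω_n√(1 − ζ²) = 18.01 × √(1 − 0.0142) = 17.88 rad/s.

17.9 rad/s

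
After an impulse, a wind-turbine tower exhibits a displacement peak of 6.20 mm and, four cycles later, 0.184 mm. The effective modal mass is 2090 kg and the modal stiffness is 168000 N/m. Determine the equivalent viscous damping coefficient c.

5190 N·s/m

Logarithmic decrement δ = (1/n)·ln(x₀/x_n) = (1/4)·ln(6.20/0.184) = (1/4)·ln(33.70) = 0.8793.
ζ = δ/√(4π² + δ²) = 0.8793/√(39.48 + 0.773) = 0.8793/6.344 = 0.1386.
c = ζ · 2√(km) = 0.1386 × 2√(168000 × 2090) = 0.1386 × 37480 = 5194 N·s/m.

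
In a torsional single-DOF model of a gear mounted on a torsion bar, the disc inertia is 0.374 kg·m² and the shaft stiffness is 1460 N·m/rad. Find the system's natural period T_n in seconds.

ω_n = √(k_t/J) = √(1460/0.374) = √3904 = 62.48 rad/s.
T_n = 2π/ω_n = 6.283/62.48 = 0.1006 s.

0.101 s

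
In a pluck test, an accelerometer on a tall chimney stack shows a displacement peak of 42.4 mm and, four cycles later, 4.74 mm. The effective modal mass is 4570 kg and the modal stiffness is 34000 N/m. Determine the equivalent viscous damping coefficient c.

Logarithmic decrement δ = (1/n)·ln(x₀/x_n) = (1/4)·ln(42.4/4.74) = (1/4)·ln(8.945) = 0.5478.
ζ = δ/√(4π² + δ²) = 0.5478/√(39.48 + 0.300) = 0.5478/6.307 = 0.08685.
c = ζ · 2√(km) = 0.08685 × 2√(34000 × 4570) = 0.08685 × 24930 = 2165 N·s/m.

2170 N·s/m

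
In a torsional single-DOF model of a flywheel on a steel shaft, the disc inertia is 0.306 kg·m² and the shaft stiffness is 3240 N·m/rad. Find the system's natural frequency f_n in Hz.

16.4 Hz

ω_n = √(k_t/J) = √(3240/0.306) = √10590 = 102.9 rad/s.
f_n = ω_n/(2π) = 102.9/6.283 = 16.38 Hz.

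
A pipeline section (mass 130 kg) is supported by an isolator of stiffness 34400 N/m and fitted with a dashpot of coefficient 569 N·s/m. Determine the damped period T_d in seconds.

ω_n = √(k/m) = √(34400/130) = 16.27 rad/s.
Critical damping c_c = 2√(k·m) = 2√(34400 × 130) = 4229 N·s/m, so ζ = c/c_c = 569/4229 = 0.1345.
ω_d = ω_n√(1 − ζ²) = 16.27 × √(1 − 0.0181) = 16.12 rad/s.
T_d = 2π/ω_d = 0.3898 s.

0.390 s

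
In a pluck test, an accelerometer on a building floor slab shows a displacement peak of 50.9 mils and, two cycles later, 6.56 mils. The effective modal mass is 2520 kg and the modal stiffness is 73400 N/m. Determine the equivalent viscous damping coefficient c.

Logarithmic decrement δ = (1/n)·ln(x₀/x_n) = (1/2)·ln(50.9/6.56) = (1/2)·ln(7.759) = 1.024.
ζ = δ/√(4π² + δ²) = 1.024/√(39.48 + 1.05) = 1.024/6.366 = 0.1609.
c = ζ · 2√(km) = 0.1609 × 2√(73400 × 2520) = 0.1609 × 27200 = 4377 N·s/m.

4380 N·s/m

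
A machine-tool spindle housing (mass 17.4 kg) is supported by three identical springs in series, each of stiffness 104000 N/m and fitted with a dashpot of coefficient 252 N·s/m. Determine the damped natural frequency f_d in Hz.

Series springs: 1/k_eq = 3/104000, so k_eq = 104000/3 = 34670 N/m.
ω_n = √(k_eq/m) = √(34670/17.4) = 44.64 rad/s.
Critical damping c_c = 2√(k_eq·m) = 2√(34670 × 17.4) = 1553 N·s/m, so ζ = c/c_c = 252/1553 = 0.1622.
ω_d = ω_n√(1 − ζ²) = 44.64 × √(1 − 0.0263) = 44.04 rad/s.
f_d = ω_d/(2π) = 7.010 Hz.

7.01 Hz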